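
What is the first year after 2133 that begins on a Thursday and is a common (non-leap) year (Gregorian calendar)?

2139

Jan 1 advances by 2 weekdays after a leap year and by 1 after a common year.
2133: Jan 1 is Thursday.
2134: Friday
2135: Saturday
2136: Sunday (leap)
2137: Tuesday
2138: Wednesday
2139: Thursday
2139 begins on a Thursday and is a common year.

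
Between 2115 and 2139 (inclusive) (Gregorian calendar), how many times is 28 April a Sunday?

4

Track 28 April's weekday year by year (advancing +1, or +2 across a Feb 29):
  2115: Sun ✓  2116: Tue (+2)  2117: Wed (+1)  2118: Thu (+1)  2119: Fri (+1)
  2120: Sun (+2) ✓  2121: Mon (+1)  2122: Tue (+1)  2123: Wed (+1)  2124: Fri (+2)
  2125: Sat (+1)  2126: Sun (+1) ✓  2127: Mon (+1)  2128: Wed (+2)  2129: Thu (+1)
  2130: Fri (+1)  2131: Sat (+1)  2132: Mon (+2)  2133: Tue (+1)  2134: Wed (+1)
  2135: Thu (+1)  2136: Sat (+2)  2137: Sun (+1) ✓  2138: Mon (+1)  2139: Tue (+1)
Sunday years: 2115, 2120, 2126, 2137 — 4 in total.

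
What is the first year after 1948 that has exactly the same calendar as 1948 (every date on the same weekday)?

1976

Two years share a calendar iff Jan 1 falls on the same weekday and both are leap or both are common. 1948: Jan 1 is Thursday, leap year.
1949: Jan 1 Saturday, common
1950: Jan 1 Sunday, common
1951: Jan 1 Monday, common
1952: Jan 1 Tuesday, leap
1953: Jan 1 Thursday, common
1954: Jan 1 Friday, common
1955: Jan 1 Saturday, common
1956: Jan 1 Sunday, leap
1957: Jan 1 Tuesday, common
1958: Jan 1 Wednesday, common
1959: Jan 1 Thursday, common
1960: Jan 1 Friday, leap
1961: Jan 1 Sunday, common
1962: Jan 1 Monday, common
1963: Jan 1 Tuesday, common
1964: Jan 1 Wednesday, leap
1965: Jan 1 Friday, common
1966: Jan 1 Saturday, common
1967: Jan 1 Sunday, common
1968: Jan 1 Monday, leap
1969: Jan 1 Wednesday, common
1970: Jan 1 Thursday, common
1971: Jan 1 Friday, common
1972: Jan 1 Saturday, leap
1973: Jan 1 Monday, common
1974: Jan 1 Tuesday, common
1975: Jan 1 Wednesday, common
1976: Jan 1 Thursday, leap
1976 matches on both conditions.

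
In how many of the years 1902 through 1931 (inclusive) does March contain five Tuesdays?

13

March has 31 days; it has five Tuesdays when Tuesday falls among the first (month-length − 28) days — i.e. when March 1 is one of Tuesday/Monday/Sunday.
March 1 by year: 1902:Sat 1903:Sun✓ 1904:Tue✓ 1905:Wed 1906:Thu 1907:Fri 1908:Sun✓ 1909:Mon✓ 1910:Tue✓ 1911:Wed 1912:Fri 1913:Sat 1914:Sun✓ 1915:Mon✓ 1916:Wed 1917:Thu 1918:Fri 1919:Sat 1920:Mon✓ 1921:Tue✓ 1922:Wed 1923:Thu 1924:Sat 1925:Sun✓ 1926:Mon✓ 1927:Tue✓ 1928:Thu 1929:Fri 1930:Sat 1931:Sun✓
Years with five Tuesdays: 1903, 1904, 1908, 1909, 1910, 1914, 1915, 1920, 1921, 1925, 1926, 1927, 1931 → 13.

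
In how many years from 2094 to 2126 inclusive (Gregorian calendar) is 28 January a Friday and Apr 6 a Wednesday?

4

Check each year's weekday for 28 January and Apr 6:
  2094: Thu/Tue  2095: Fri/Wed ✓  2096: Sat/Fri  2097: Mon/Sat  2098: Tue/Sun  2099: Wed/Mon  2100: Thu/Tue  2101: Fri/Wed ✓  2102: Sat/Thu  2103: Sun/Fri  2104: Mon/Sun  2105: Wed/Mon  2106: Thu/Tue  2107: Fri/Wed ✓  …(5 more)…  2113: Sat/Thu  2114: Sun/Fri  2115: Mon/Sat  2116: Tue/Mon  2117: Thu/Tue  2118: Fri/Wed ✓  2119: Sat/Thu  2120: Sun/Sat  2121: Tue/Sun  2122: Wed/Mon  2123: Thu/Tue  2124: Fri/Thu  2125: Sun/Fri  2126: Mon/Sat
Both conditions hold in: 2095, 2101, 2107, 2118 — 4.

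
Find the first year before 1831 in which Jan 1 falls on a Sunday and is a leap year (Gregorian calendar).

1804

Jan 1 advances by 2 weekdays after a leap year and by 1 after a common year.
1831: Jan 1 is Saturday.
1830: Friday
1829: Thursday
1828: Tuesday (leap)
1827: Monday
1826: Sunday
1825: Saturday
1824: Thursday (leap)
1823: Wednesday
1822: Tuesday
1821: Monday
1820: Saturday (leap)
1819: Friday
1818: Thursday
1817: Wednesday
1816: Monday (leap)
1815: Sunday
1814: Saturday
1813: Friday
1812: Wednesday (leap)
1811: Tuesday
1810: Monday
1809: Sunday
1808: Friday (leap)
1807: Thursday
1806: Wednesday
1805: Tuesday
1804: Sunday (leap)
1804 begins on a Sunday and is a leap year.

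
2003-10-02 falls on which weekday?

Thursday

January 1, 2003 is a Wednesday.
October 2 is day 275 of the year, i.e. 274 days after Jan 1.
274 mod 7 = 1, so advance 1 weekday from Wednesday: Thursday.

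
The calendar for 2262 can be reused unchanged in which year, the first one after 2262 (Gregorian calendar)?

Two years share a calendar iff Jan 1 falls on the same weekday and both are leap or both are common. 2262: Jan 1 is Wednesday, common year.
2263: Jan 1 Thursday, common
2264: Jan 1 Friday, leap
2265: Jan 1 Sunday, common
2266: Jan 1 Monday, common
2267: Jan 1 Tuesday, common
2268: Jan 1 Wednesday, leap
2269: Jan 1 Friday, common
2270: Jan 1 Saturday, common
2271: Jan 1 Sunday, common
2272: Jan 1 Monday, leap
2273: Jan 1 Wednesday, common
2273 matches on both conditions.

2273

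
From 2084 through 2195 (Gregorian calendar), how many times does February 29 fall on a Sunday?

4

Leap years in 2084–2195: 27 of them.
Feb 29 weekday advances by 5 (mod 7) from one leap year to the next four years later (or differs when a century non-leap intervenes).
Leap-day weekdays: 2084:Tue 2088:Sun✓ 2092:Fri 2096:Wed 2104:Fri 2108:Wed 2112:Mon 2116:Sat 2120:Thu 2124:Tue 2128:Sun✓ 2132:Fri 2136:Wed 2140:Mon 2144:Sat 2148:Thu 2152:Tue 2156:Sun✓ 2160:Fri 2164:Wed 2168:Mon 2172:Sat 2176:Thu 2180:Tue 2184:Sun✓ 2188:Fri 2192:Wed
Sunday: 2088, 2128, 2156, 2184 → 4.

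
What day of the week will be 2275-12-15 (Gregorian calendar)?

January 1, 2275 is a Friday.
December 15 is day 349 of the year, i.e. 348 days after Jan 1.
348 mod 7 = 5, so advance 5 weekdays from Friday: Wednesday.

Wednesday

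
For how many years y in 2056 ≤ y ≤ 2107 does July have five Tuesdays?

July has 31 days; it has five Tuesdays when Tuesday falls among the first (month-length − 28) days — i.e. when July 1 is one of Tuesday/Monday/Sunday.
July 1 by year: 2056:Sat 2057:Sun✓ 2058:Mon✓ 2059:Tue✓ 2060:Thu 2061:Fri 2062:Sat 2063:Sun✓ 2064:Tue✓ 2065:Wed 2066:Thu 2067:Fri 2068:Sun✓ 2069:Mon✓ 2070:Tue✓ …(22 more)… 2093:Wed 2094:Thu 2095:Fri 2096:Sun✓ 2097:Mon✓ 2098:Tue✓ 2099:Wed 2100:Thu 2101:Fri 2102:Sat 2103:Sun✓ 2104:Tue✓ 2105:Wed 2106:Thu 2107:Fri
Years with five Tuesdays: 2057, 2058, 2059, 2063, 2064, 2068, 2069, 2070, 2074, 2075, 2080, 2081, 2085, 2086, 2087, 2091, 2092, 2096, 2097, 2098, 2103, 2104 → 22.

22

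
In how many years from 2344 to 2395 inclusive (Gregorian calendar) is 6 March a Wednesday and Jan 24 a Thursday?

6

Check each year's weekday for 6 March and Jan 24:
  2344: Mon/Mon  2345: Tue/Wed  2346: Wed/Thu ✓  2347: Thu/Fri  2348: Sat/Sat  2349: Sun/Mon  2350: Mon/Tue  2351: Tue/Wed  2352: Thu/Thu  2353: Fri/Sat  2354: Sat/Sun  2355: Sun/Mon  2356: Tue/Tue  2357: Wed/Thu ✓  …(24 more)…  2382: Sat/Sun  2383: Sun/Mon  2384: Tue/Tue  2385: Wed/Thu ✓  2386: Thu/Fri  2387: Fri/Sat  2388: Sun/Sun  2389: Mon/Tue  2390: Tue/Wed  2391: Wed/Thu ✓  2392: Fri/Fri  2393: Sat/Sun  2394: Sun/Mon  2395: Mon/Tue
Both conditions hold in: 2346, 2357, 2363, 2374, 2385, 2391 — 6.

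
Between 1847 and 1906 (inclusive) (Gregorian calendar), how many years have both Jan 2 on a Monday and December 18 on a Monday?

7

Check each year's weekday for Jan 2 and December 18:
  1847: Sat/Sat  1848: Sun/Mon  1849: Tue/Tue  1850: Wed/Wed  1851: Thu/Thu  1852: Fri/Sat  1853: Sun/Sun  1854: Mon/Mon ✓  1855: Tue/Tue  1856: Wed/Thu  1857: Fri/Fri  1858: Sat/Sat  1859: Sun/Sun  1860: Mon/Tue  …(32 more)…  1893: Mon/Mon ✓  1894: Tue/Tue  1895: Wed/Wed  1896: Thu/Fri  1897: Sat/Sat  1898: Sun/Sun  1899: Mon/Mon ✓  1900: Tue/Tue  1901: Wed/Wed  1902: Thu/Thu  1903: Fri/Fri  1904: Sat/Sun  1905: Mon/Mon ✓  1906: Tue/Tue
Both conditions hold in: 1854, 1865, 1871, 1882, 1893, 1899, 1905 — 7.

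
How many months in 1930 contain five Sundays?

4

A month of length L has five Sundays iff its first Sunday is on day ≤ L−28 (so day 1–3 in a 31-day month, 1–2 in a 30-day month, day 1 in a leap February).
Checking each month of 1930: Jan starts Wed (31d); Feb starts Sat (28d); Mar starts Sat (31d) ✓; Apr starts Tue (30d); May starts Thu (31d); Jun starts Sun (30d) ✓; Jul starts Tue (31d); Aug starts Fri (31d) ✓; Sep starts Mon (30d); Oct starts Wed (31d); Nov starts Sat (30d) ✓; Dec starts Mon (31d).
Five-Sunday months: March, June, August, November → 4.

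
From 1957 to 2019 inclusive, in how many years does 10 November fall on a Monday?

Track 10 November's weekday year by year (advancing +1, or +2 across a Feb 29):
  1957: Sun  1958: Mon (+1) ✓  1959: Tue (+1)  1960: Thu (+2)  1961: Fri (+1)
  1962: Sat (+1)  1963: Sun (+1)  1964: Tue (+2)  1965: Wed (+1)  1966: Thu (+1)
  1967: Fri (+1)  1968: Sun (+2)  1969: Mon (+1) ✓  1970: Tue (+1)  … (35 more years) …
  2006: Fri (+1)  2007: Sat (+1)  2008: Mon (+2) ✓  2009: Tue (+1)  2010: Wed (+1)
  2011: Thu (+1)  2012: Sat (+2)  2013: Sun (+1)  2014: Mon (+1) ✓  2015: Tue (+1)
  2016: Thu (+2)  2017: Fri (+1)  2018: Sat (+1)  2019: Sun (+1)
Monday years: 1958, 1969, 1975, 1980, 1986, 1997, 2003, 2008, 2014 — 9 in total.

9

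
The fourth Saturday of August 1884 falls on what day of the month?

23

August 1, 1884 is a Friday, so the first Saturday is the 2nd.
The fourth Saturday is 2 + 21 = 23.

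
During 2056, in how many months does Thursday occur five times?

4

A month of length L has five Thursdays iff its first Thursday is on day ≤ L−28 (so day 1–3 in a 31-day month, 1–2 in a 30-day month, day 1 in a leap February).
Checking each month of 2056: Jan starts Sat (31d); Feb starts Tue (29d); Mar starts Wed (31d) ✓; Apr starts Sat (30d); May starts Mon (31d); Jun starts Thu (30d) ✓; Jul starts Sat (31d); Aug starts Tue (31d) ✓; Sep starts Fri (30d); Oct starts Sun (31d); Nov starts Wed (30d) ✓; Dec starts Fri (31d).
Five-Thursday months: March, June, August, November → 4.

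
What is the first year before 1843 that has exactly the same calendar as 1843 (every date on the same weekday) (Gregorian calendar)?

Two years share a calendar iff Jan 1 falls on the same weekday and both are leap or both are common. 1843: Jan 1 is Sunday, common year.
1842: Jan 1 Saturday, common
1841: Jan 1 Friday, common
1840: Jan 1 Wednesday, leap
1839: Jan 1 Tuesday, common
1838: Jan 1 Monday, common
1837: Jan 1 Sunday, common
1837 matches on both conditions.

1837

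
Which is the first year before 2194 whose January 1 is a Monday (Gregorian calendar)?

Jan 1 advances by 2 weekdays after a leap year and by 1 after a common year.
2194: Jan 1 is Wednesday.
2193: Tuesday
2192: Sunday (leap)
2191: Saturday
2190: Friday
2189: Thursday
2188: Tuesday (leap)
2187: Monday
2187 begins on a Monday

2187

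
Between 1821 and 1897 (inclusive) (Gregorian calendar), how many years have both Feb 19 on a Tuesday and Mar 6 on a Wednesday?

Check each year's weekday for Feb 19 and Mar 6:
  1821: Mon/Tue  1822: Tue/Wed ✓  1823: Wed/Thu  1824: Thu/Sat  1825: Sat/Sun  1826: Sun/Mon  1827: Mon/Tue  1828: Tue/Thu  1829: Thu/Fri  1830: Fri/Sat  1831: Sat/Sun  1832: Sun/Tue  1833: Tue/Wed ✓  1834: Wed/Thu  …(49 more)…  1884: Tue/Thu  1885: Thu/Fri  1886: Fri/Sat  1887: Sat/Sun  1888: Sun/Tue  1889: Tue/Wed ✓  1890: Wed/Thu  1891: Thu/Fri  1892: Fri/Sun  1893: Sun/Mon  1894: Mon/Tue  1895: Tue/Wed ✓  1896: Wed/Fri  1897: Fri/Sat
Both conditions hold in: 1822, 1833, 1839, 1850, 1861, 1867, 1878, 1889, 1895 — 9.

9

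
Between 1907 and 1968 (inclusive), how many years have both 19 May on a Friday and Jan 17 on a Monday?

2

Check each year's weekday for 19 May and Jan 17:
  1907: Sun/Thu  1908: Tue/Fri  1909: Wed/Sun  1910: Thu/Mon  1911: Fri/Tue  1912: Sun/Wed  1913: Mon/Fri  1914: Tue/Sat  1915: Wed/Sun  1916: Fri/Mon ✓  1917: Sat/Wed  1918: Sun/Thu  1919: Mon/Fri  1920: Wed/Sat  …(34 more)…  1955: Thu/Mon  1956: Sat/Tue  1957: Sun/Thu  1958: Mon/Fri  1959: Tue/Sat  1960: Thu/Sun  1961: Fri/Tue  1962: Sat/Wed  1963: Sun/Thu  1964: Tue/Fri  1965: Wed/Sun  1966: Thu/Mon  1967: Fri/Tue  1968: Sun/Wed
Both conditions hold in: 1916, 1944 — 2.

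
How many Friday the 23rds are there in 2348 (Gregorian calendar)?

Check the 23rd of each month of 2348: Jan 23: Fri, Feb 23: Mon, Mar 23: Tue, Apr 23: Fri, May 23: Sun, Jun 23: Wed, Jul 23: Fri, Aug 23: Mon, Sep 23: Thu, Oct 23: Sat, Nov 23: Tue, Dec 23: Thu.
Friday occurs in January, April, July — 3 months.

3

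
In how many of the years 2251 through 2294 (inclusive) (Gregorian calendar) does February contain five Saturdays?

1

February has 28 days (29 in leap years); it has five Saturdays when Saturday falls among the first (month-length − 28) days — i.e. when February 1 is Saturday in a leap year (never in a common year).
February 1 by year: 2251:Sat 2252:Sun 2253:Tue 2254:Wed 2255:Thu 2256:Fri 2257:Sun 2258:Mon 2259:Tue 2260:Wed 2261:Fri 2262:Sat 2263:Sun 2264:Mon 2265:Wed …(14 more)… 2280:Sun 2281:Tue 2282:Wed 2283:Thu 2284:Fri 2285:Sun 2286:Mon 2287:Tue 2288:Wed 2289:Fri 2290:Sat 2291:Sun 2292:Mon 2293:Wed 2294:Thu
Years with five Saturdays: 2268 → 1.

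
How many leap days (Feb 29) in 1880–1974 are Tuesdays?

3

Leap years in 1880–1974: 23 of them.
Feb 29 weekday advances by 5 (mod 7) from one leap year to the next four years later (or differs when a century non-leap intervenes).
Leap-day weekdays: 1880:Sun 1884:Fri 1888:Wed 1892:Mon 1896:Sat 1904:Mon 1908:Sat 1912:Thu 1916:Tue✓ 1920:Sun 1924:Fri 1928:Wed 1932:Mon 1936:Sat 1940:Thu 1944:Tue✓ 1948:Sun 1952:Fri 1956:Wed 1960:Mon 1964:Sat 1968:Thu 1972:Tue✓
Tuesday: 1916, 1944, 1972 → 3.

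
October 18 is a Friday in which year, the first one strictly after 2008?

2013

From one year to the next, a fixed date's weekday advances by 1, or by 2 when a Feb 29 lies between the two dates.
2008: October 18 is Saturday.
2009: Sunday (+1)
2010: Monday (+1)
2011: Tuesday (+1)
2012: Thursday (+2)
2013: Friday (+1)
October 18 falls on a Friday in 2013.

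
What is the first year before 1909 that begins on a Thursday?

1903

Jan 1 advances by 2 weekdays after a leap year and by 1 after a common year.
1909: Jan 1 is Friday.
1908: Wednesday (leap)
1907: Tuesday
1906: Monday
1905: Sunday
1904: Friday (leap)
1903: Thursday
1903 begins on a Thursday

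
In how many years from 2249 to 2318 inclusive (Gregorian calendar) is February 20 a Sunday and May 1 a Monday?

2

Check each year's weekday for February 20 and May 1:
  2249: Tue/Tue  2250: Wed/Wed  2251: Thu/Thu  2252: Fri/Sat  2253: Sun/Sun  2254: Mon/Mon  2255: Tue/Tue  2256: Wed/Thu  2257: Fri/Fri  2258: Sat/Sat  2259: Sun/Sun  2260: Mon/Tue  2261: Wed/Wed  2262: Thu/Thu  …(42 more)…  2305: Mon/Mon  2306: Tue/Tue  2307: Wed/Wed  2308: Thu/Fri  2309: Sat/Sat  2310: Sun/Sun  2311: Mon/Mon  2312: Tue/Wed  2313: Thu/Thu  2314: Fri/Fri  2315: Sat/Sat  2316: Sun/Mon ✓  2317: Tue/Tue  2318: Wed/Wed
Both conditions hold in: 2276, 2316 — 2.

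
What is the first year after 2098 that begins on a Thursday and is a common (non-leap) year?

2099

Jan 1 advances by 2 weekdays after a leap year and by 1 after a common year.
2098: Jan 1 is Wednesday.
2099: Thursday
2099 begins on a Thursday and is a common year.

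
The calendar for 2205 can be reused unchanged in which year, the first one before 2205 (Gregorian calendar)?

Two years share a calendar iff Jan 1 falls on the same weekday and both are leap or both are common. 2205: Jan 1 is Tuesday, common year.
2204: Jan 1 Sunday, leap
2203: Jan 1 Saturday, common
2202: Jan 1 Friday, common
2201: Jan 1 Thursday, common
2200: Jan 1 Wednesday, common
2199: Jan 1 Tuesday, common
2199 matches on both conditions.

2199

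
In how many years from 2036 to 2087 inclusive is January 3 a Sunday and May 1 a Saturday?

Check each year's weekday for January 3 and May 1:
  2036: Thu/Thu  2037: Sat/Fri  2038: Sun/Sat ✓  2039: Mon/Sun  2040: Tue/Tue  2041: Thu/Wed  2042: Fri/Thu  2043: Sat/Fri  2044: Sun/Sun  2045: Tue/Mon  2046: Wed/Tue  2047: Thu/Wed  2048: Fri/Fri  2049: Sun/Sat ✓  …(24 more)…  2074: Wed/Tue  2075: Thu/Wed  2076: Fri/Fri  2077: Sun/Sat ✓  2078: Mon/Sun  2079: Tue/Mon  2080: Wed/Wed  2081: Fri/Thu  2082: Sat/Fri  2083: Sun/Sat ✓  2084: Mon/Mon  2085: Wed/Tue  2086: Thu/Wed  2087: Fri/Thu
Both conditions hold in: 2038, 2049, 2055, 2066, 2077, 2083 — 6.

6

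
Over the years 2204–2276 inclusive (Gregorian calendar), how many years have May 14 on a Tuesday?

Track May 14's weekday year by year (advancing +1, or +2 across a Feb 29):
  2204: Mon  2205: Tue (+1) ✓  2206: Wed (+1)  2207: Thu (+1)  2208: Sat (+2)
  2209: Sun (+1)  2210: Mon (+1)  2211: Tue (+1) ✓  2212: Thu (+2)  2213: Fri (+1)
  2214: Sat (+1)  2215: Sun (+1)  2216: Tue (+2) ✓  2217: Wed (+1)  … (45 more years) …
  2263: Thu (+1)  2264: Sat (+2)  2265: Sun (+1)  2266: Mon (+1)  2267: Tue (+1) ✓
  2268: Thu (+2)  2269: Fri (+1)  2270: Sat (+1)  2271: Sun (+1)  2272: Tue (+2) ✓
  2273: Wed (+1)  2274: Thu (+1)  2275: Fri (+1)  2276: Sun (+2)
Tuesday years: 2205, 2211, 2216, 2222, 2233, 2239, 2244, 2250, 2261, 2267, 2272 — 11 in total.

11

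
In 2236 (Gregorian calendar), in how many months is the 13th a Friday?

1

Check the 13th of each month of 2236: Jan 13: Wed, Feb 13: Sat, Mar 13: Sun, Apr 13: Wed, May 13: Fri, Jun 13: Mon, Jul 13: Wed, Aug 13: Sat, Sep 13: Tue, Oct 13: Thu, Nov 13: Sun, Dec 13: Tue.
Friday occurs in May — 1 month.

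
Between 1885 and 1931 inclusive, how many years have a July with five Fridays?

21

July has 31 days; it has five Fridays when Friday falls among the first (month-length − 28) days — i.e. when July 1 is one of Friday/Thursday/Wednesday.
July 1 by year: 1885:Wed✓ 1886:Thu✓ 1887:Fri✓ 1888:Sun 1889:Mon 1890:Tue 1891:Wed✓ 1892:Fri✓ 1893:Sat 1894:Sun 1895:Mon 1896:Wed✓ 1897:Thu✓ 1898:Fri✓ 1899:Sat …(17 more)… 1917:Sun 1918:Mon 1919:Tue 1920:Thu✓ 1921:Fri✓ 1922:Sat 1923:Sun 1924:Tue 1925:Wed✓ 1926:Thu✓ 1927:Fri✓ 1928:Sun 1929:Mon 1930:Tue 1931:Wed✓
Years with five Fridays: 1885, 1886, 1887, 1891, 1892, 1896, 1897, 1898, 1903, 1904, 1908, 1909, 1910, 1914, 1915, 1920, 1921, 1925, 1926, 1927, 1931 → 21.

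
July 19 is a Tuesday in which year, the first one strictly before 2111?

From one year to the next, a fixed date's weekday advances by 1, or by 2 when a Feb 29 lies between the two dates.
2111: July 19 is Sunday.
2110: Saturday (−1)
2109: Friday (−1)
2108: Thursday (−1)
2107: Tuesday (−2)
July 19 falls on a Tuesday in 2107.

2107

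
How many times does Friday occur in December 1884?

December 1884 has 31 days and begins on Monday.
The first Friday is December 5.
Fridays fall on 5, 12, 19, 26 — that's 4.

4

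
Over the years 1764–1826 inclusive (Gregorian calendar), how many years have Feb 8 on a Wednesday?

10

Track Feb 8's weekday year by year (advancing +1, or +2 across a Feb 29):
  1764: Wed ✓  1765: Fri (+2)  1766: Sat (+1)  1767: Sun (+1)  1768: Mon (+1)
  1769: Wed (+2) ✓  1770: Thu (+1)  1771: Fri (+1)  1772: Sat (+1)  1773: Mon (+2)
  1774: Tue (+1)  1775: Wed (+1) ✓  1776: Thu (+1)  1777: Sat (+2)  … (35 more years) …
  1813: Mon (+2)  1814: Tue (+1)  1815: Wed (+1) ✓  1816: Thu (+1)  1817: Sat (+2)
  1818: Sun (+1)  1819: Mon (+1)  1820: Tue (+1)  1821: Thu (+2)  1822: Fri (+1)
  1823: Sat (+1)  1824: Sun (+1)  1825: Tue (+2)  1826: Wed (+1) ✓
Wednesday years: 1764, 1769, 1775, 1786, 1792, 1797, 1804, 1809, 1815, 1826 — 10 in total.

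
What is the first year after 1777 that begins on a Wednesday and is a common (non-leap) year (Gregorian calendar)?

Jan 1 advances by 2 weekdays after a leap year and by 1 after a common year.
1777: Jan 1 is Wednesday.
1778: Thursday
1779: Friday
1780: Saturday (leap)
1781: Monday
1782: Tuesday
1783: Wednesday
1783 begins on a Wednesday and is a common year.

1783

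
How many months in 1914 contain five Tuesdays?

A month of length L has five Tuesdays iff its first Tuesday is on day ≤ L−28 (so day 1–3 in a 31-day month, 1–2 in a 30-day month, day 1 in a leap February).
Checking each month of 1914: Jan starts Thu (31d); Feb starts Sun (28d); Mar starts Sun (31d) ✓; Apr starts Wed (30d); May starts Fri (31d); Jun starts Mon (30d) ✓; Jul starts Wed (31d); Aug starts Sat (31d); Sep starts Tue (30d) ✓; Oct starts Thu (31d); Nov starts Sun (30d); Dec starts Tue (31d) ✓.
Five-Tuesday months: March, June, September, December → 4.

4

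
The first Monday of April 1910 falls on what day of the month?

April 1, 1910 is a Friday, so the first Monday is the 4th.
The first Monday is 4 + 0 = 4.

4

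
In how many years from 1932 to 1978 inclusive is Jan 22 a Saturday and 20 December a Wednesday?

Check each year's weekday for Jan 22 and 20 December:
  1932: Fri/Tue  1933: Sun/Wed  1934: Mon/Thu  1935: Tue/Fri  1936: Wed/Sun  1937: Fri/Mon  1938: Sat/Tue  1939: Sun/Wed  1940: Mon/Fri  1941: Wed/Sat  1942: Thu/Sun  1943: Fri/Mon  1944: Sat/Wed ✓  1945: Mon/Thu  …(19 more)…  1965: Fri/Mon  1966: Sat/Tue  1967: Sun/Wed  1968: Mon/Fri  1969: Wed/Sat  1970: Thu/Sun  1971: Fri/Mon  1972: Sat/Wed ✓  1973: Mon/Thu  1974: Tue/Fri  1975: Wed/Sat  1976: Thu/Mon  1977: Sat/Tue  1978: Sun/Wed
Both conditions hold in: 1944, 1972 — 2.

2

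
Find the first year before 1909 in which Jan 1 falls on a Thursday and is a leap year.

Jan 1 advances by 2 weekdays after a leap year and by 1 after a common year.
1909: Jan 1 is Friday.
1908: Wednesday (leap)
1907: Tuesday
1906: Monday
1905: Sunday
1904: Friday (leap)
1903: Thursday
1902: Wednesday
1901: Tuesday
1900: Monday
1899: Sunday
1898: Saturday
1897: Friday
1896: Wednesday (leap)
1895: Tuesday
1894: Monday
1893: Sunday
1892: Friday (leap)
1891: Thursday
1890: Wednesday
1889: Tuesday
1888: Sunday (leap)
1887: Saturday
1886: Friday
1885: Thursday
1884: Tuesday (leap)
1883: Monday
1882: Sunday
1881: Saturday
1880: Thursday (leap)
1880 begins on a Thursday and is a leap year.

1880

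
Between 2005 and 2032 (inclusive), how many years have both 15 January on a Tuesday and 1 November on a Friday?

Check each year's weekday for 15 January and 1 November:
  2005: Sat/Tue  2006: Sun/Wed  2007: Mon/Thu  2008: Tue/Sat  2009: Thu/Sun  2010: Fri/Mon  2011: Sat/Tue  2012: Sun/Thu  2013: Tue/Fri ✓  2014: Wed/Sat  2015: Thu/Sun  2016: Fri/Tue  2017: Sun/Wed  2018: Mon/Thu  2019: Tue/Fri ✓  2020: Wed/Sun  2021: Fri/Mon  2022: Sat/Tue  2023: Sun/Wed  2024: Mon/Fri  2025: Wed/Sat  2026: Thu/Sun  2027: Fri/Mon  2028: Sat/Wed  2029: Mon/Thu  2030: Tue/Fri ✓  2031: Wed/Sat  2032: Thu/Mon
Both conditions hold in: 2013, 2019, 2030 — 3.

3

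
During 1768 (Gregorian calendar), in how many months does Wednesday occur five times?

4

A month of length L has five Wednesdays iff its first Wednesday is on day ≤ L−28 (so day 1–3 in a 31-day month, 1–2 in a 30-day month, day 1 in a leap February).
Checking each month of 1768: Jan starts Fri (31d); Feb starts Mon (29d); Mar starts Tue (31d) ✓; Apr starts Fri (30d); May starts Sun (31d); Jun starts Wed (30d) ✓; Jul starts Fri (31d); Aug starts Mon (31d) ✓; Sep starts Thu (30d); Oct starts Sat (31d); Nov starts Tue (30d) ✓; Dec starts Thu (31d).
Five-Wednesday months: March, June, August, November → 4.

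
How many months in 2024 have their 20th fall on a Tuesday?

2

Check the 20th of each month of 2024: Jan 20: Sat, Feb 20: Tue, Mar 20: Wed, Apr 20: Sat, May 20: Mon, Jun 20: Thu, Jul 20: Sat, Aug 20: Tue, Sep 20: Fri, Oct 20: Sun, Nov 20: Wed, Dec 20: Fri.
Tuesday occurs in February, August — 2 months.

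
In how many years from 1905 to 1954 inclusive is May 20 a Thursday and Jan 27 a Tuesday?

Check each year's weekday for May 20 and Jan 27:
  1905: Sat/Fri  1906: Sun/Sat  1907: Mon/Sun  1908: Wed/Mon  1909: Thu/Wed  1910: Fri/Thu  1911: Sat/Fri  1912: Mon/Sat  1913: Tue/Mon  1914: Wed/Tue  1915: Thu/Wed  1916: Sat/Thu  1917: Sun/Sat  1918: Mon/Sun  …(22 more)…  1941: Tue/Mon  1942: Wed/Tue  1943: Thu/Wed  1944: Sat/Thu  1945: Sun/Sat  1946: Mon/Sun  1947: Tue/Mon  1948: Thu/Tue ✓  1949: Fri/Thu  1950: Sat/Fri  1951: Sun/Sat  1952: Tue/Sun  1953: Wed/Tue  1954: Thu/Wed
Both conditions hold in: 1920, 1948 — 2.

2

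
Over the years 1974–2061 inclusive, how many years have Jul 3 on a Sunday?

Track Jul 3's weekday year by year (advancing +1, or +2 across a Feb 29):
  1974: Wed  1975: Thu (+1)  1976: Sat (+2)  1977: Sun (+1) ✓  1978: Mon (+1)
  1979: Tue (+1)  1980: Thu (+2)  1981: Fri (+1)  1982: Sat (+1)  1983: Sun (+1) ✓
  1984: Tue (+2)  1985: Wed (+1)  1986: Thu (+1)  1987: Fri (+1)  … (60 more years) …
  2048: Fri (+2)  2049: Sat (+1)  2050: Sun (+1) ✓  2051: Mon (+1)  2052: Wed (+2)
  2053: Thu (+1)  2054: Fri (+1)  2055: Sat (+1)  2056: Mon (+2)  2057: Tue (+1)
  2058: Wed (+1)  2059: Thu (+1)  2060: Sat (+2)  2061: Sun (+1) ✓
Sunday years: 1977, 1983, 1988, 1994, 2005, 2011, 2016, 2022, 2033, 2039, 2044, 2050, 2061 — 13 in total.

13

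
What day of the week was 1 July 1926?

January 1, 1926 is a Friday.
July 1 is day 182 of the year, i.e. 181 days after Jan 1.
181 mod 7 = 6, so advance 6 weekdays from Friday: Thursday.

Thursday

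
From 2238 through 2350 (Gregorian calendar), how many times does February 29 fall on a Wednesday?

Leap years in 2238–2350: 27 of them.
Feb 29 weekday advances by 5 (mod 7) from one leap year to the next four years later (or differs when a century non-leap intervenes).
Leap-day weekdays: 2240:Sat 2244:Thu 2248:Tue 2252:Sun 2256:Fri 2260:Wed✓ 2264:Mon 2268:Sat 2272:Thu 2276:Tue 2280:Sun 2284:Fri 2288:Wed✓ 2292:Mon 2296:Sat 2304:Mon 2308:Sat 2312:Thu 2316:Tue 2320:Sun 2324:Fri 2328:Wed✓ 2332:Mon 2336:Sat 2340:Thu 2344:Tue 2348:Sun
Wednesday: 2260, 2288, 2328 → 3.

3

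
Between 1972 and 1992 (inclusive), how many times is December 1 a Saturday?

Track December 1's weekday year by year (advancing +1, or +2 across a Feb 29):
  1972: Fri  1973: Sat (+1) ✓  1974: Sun (+1)  1975: Mon (+1)  1976: Wed (+2)
  1977: Thu (+1)  1978: Fri (+1)  1979: Sat (+1) ✓  1980: Mon (+2)  1981: Tue (+1)
  1982: Wed (+1)  1983: Thu (+1)  1984: Sat (+2) ✓  1985: Sun (+1)  1986: Mon (+1)
  1987: Tue (+1)  1988: Thu (+2)  1989: Fri (+1)  1990: Sat (+1) ✓  1991: Sun (+1)
  1992: Tue (+2)
Saturday years: 1973, 1979, 1984, 1990 — 4 in total.

4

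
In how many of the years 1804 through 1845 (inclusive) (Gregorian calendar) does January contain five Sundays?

18

January has 31 days; it has five Sundays when Sunday falls among the first (month-length − 28) days — i.e. when January 1 is one of Sunday/Saturday/Friday.
January 1 by year: 1804:Sun✓ 1805:Tue 1806:Wed 1807:Thu 1808:Fri✓ 1809:Sun✓ 1810:Mon 1811:Tue 1812:Wed 1813:Fri✓ 1814:Sat✓ 1815:Sun✓ 1816:Mon 1817:Wed 1818:Thu …(12 more)… 1831:Sat✓ 1832:Sun✓ 1833:Tue 1834:Wed 1835:Thu 1836:Fri✓ 1837:Sun✓ 1838:Mon 1839:Tue 1840:Wed 1841:Fri✓ 1842:Sat✓ 1843:Sun✓ 1844:Mon 1845:Wed
Years with five Sundays: 1804, 1808, 1809, 1813, 1814, 1815, 1819, 1820, 1825, 1826, 1830, 1831, 1832, 1836, 1837, 1841, 1842, 1843 → 18.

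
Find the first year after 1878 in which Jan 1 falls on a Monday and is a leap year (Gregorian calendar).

1912

Jan 1 advances by 2 weekdays after a leap year and by 1 after a common year.
1878: Jan 1 is Tuesday.
1879: Wednesday
1880: Thursday (leap)
1881: Saturday
1882: Sunday
1883: Monday
1884: Tuesday (leap)
1885: Thursday
1886: Friday
1887: Saturday
1888: Sunday (leap)
1889: Tuesday
1890: Wednesday
1891: Thursday
1892: Friday (leap)
1893: Sunday
1894: Monday
1895: Tuesday
1896: Wednesday (leap)
1897: Friday
1898: Saturday
1899: Sunday
1900: Monday
1901: Tuesday
1902: Wednesday
1903: Thursday
1904: Friday (leap)
1905: Sunday
1906: Monday
1907: Tuesday
1908: Wednesday (leap)
1909: Friday
1910: Saturday
1911: Sunday
1912: Monday (leap)
1912 begins on a Monday and is a leap year.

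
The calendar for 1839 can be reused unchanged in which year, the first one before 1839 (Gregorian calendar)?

Two years share a calendar iff Jan 1 falls on the same weekday and both are leap or both are common. 1839: Jan 1 is Tuesday, common year.
1838: Jan 1 Monday, common
1837: Jan 1 Sunday, common
1836: Jan 1 Friday, leap
1835: Jan 1 Thursday, common
1834: Jan 1 Wednesday, common
1833: Jan 1 Tuesday, common
1833 matches on both conditions.

1833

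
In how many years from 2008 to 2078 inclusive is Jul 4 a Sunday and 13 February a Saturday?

8

Check each year's weekday for Jul 4 and 13 February:
  2008: Fri/Wed  2009: Sat/Fri  2010: Sun/Sat ✓  2011: Mon/Sun  2012: Wed/Mon  2013: Thu/Wed  2014: Fri/Thu  2015: Sat/Fri  2016: Mon/Sat  2017: Tue/Mon  2018: Wed/Tue  2019: Thu/Wed  2020: Sat/Thu  2021: Sun/Sat ✓  …(43 more)…  2065: Sat/Fri  2066: Sun/Sat ✓  2067: Mon/Sun  2068: Wed/Mon  2069: Thu/Wed  2070: Fri/Thu  2071: Sat/Fri  2072: Mon/Sat  2073: Tue/Mon  2074: Wed/Tue  2075: Thu/Wed  2076: Sat/Thu  2077: Sun/Sat ✓  2078: Mon/Sun
Both conditions hold in: 2010, 2021, 2027, 2038, 2049, 2055, 2066, 2077 — 8.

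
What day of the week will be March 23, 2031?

January 1, 2031 is a Wednesday.
March 23 is day 82 of the year, i.e. 81 days after Jan 1.
81 mod 7 = 4, so advance 4 weekdays from Wednesday: Sunday.

Sunday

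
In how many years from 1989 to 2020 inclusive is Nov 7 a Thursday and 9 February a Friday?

Check each year's weekday for Nov 7 and 9 February:
  1989: Tue/Thu  1990: Wed/Fri  1991: Thu/Sat  1992: Sat/Sun  1993: Sun/Tue  1994: Mon/Wed  1995: Tue/Thu  1996: Thu/Fri ✓  1997: Fri/Sun  1998: Sat/Mon  1999: Sun/Tue  2000: Tue/Wed  2001: Wed/Fri  2002: Thu/Sat  …(4 more)…  2007: Wed/Fri  2008: Fri/Sat  2009: Sat/Mon  2010: Sun/Tue  2011: Mon/Wed  2012: Wed/Thu  2013: Thu/Sat  2014: Fri/Sun  2015: Sat/Mon  2016: Mon/Tue  2017: Tue/Thu  2018: Wed/Fri  2019: Thu/Sat  2020: Sat/Sun
Both conditions hold in: 1996 — 1.

1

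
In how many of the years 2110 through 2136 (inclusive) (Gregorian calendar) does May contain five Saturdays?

12

May has 31 days; it has five Saturdays when Saturday falls among the first (month-length − 28) days — i.e. when May 1 is one of Saturday/Friday/Thursday.
May 1 by year: 2110:Thu✓ 2111:Fri✓ 2112:Sun 2113:Mon 2114:Tue 2115:Wed 2116:Fri✓ 2117:Sat✓ 2118:Sun 2119:Mon 2120:Wed 2121:Thu✓ 2122:Fri✓ 2123:Sat✓ 2124:Mon 2125:Tue 2126:Wed 2127:Thu✓ 2128:Sat✓ 2129:Sun 2130:Mon 2131:Tue 2132:Thu✓ 2133:Fri✓ 2134:Sat✓ 2135:Sun 2136:Tue
Years with five Saturdays: 2110, 2111, 2116, 2117, 2121, 2122, 2123, 2127, 2128, 2132, 2133, 2134 → 12.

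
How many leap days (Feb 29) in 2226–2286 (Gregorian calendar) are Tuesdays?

Leap years in 2226–2286: 15 of them.
Feb 29 weekday advances by 5 (mod 7) from one leap year to the next four years later (or differs when a century non-leap intervenes).
Leap-day weekdays: 2228:Fri 2232:Wed 2236:Mon 2240:Sat 2244:Thu 2248:Tue✓ 2252:Sun 2256:Fri 2260:Wed 2264:Mon 2268:Sat 2272:Thu 2276:Tue✓ 2280:Sun 2284:Fri
Tuesday: 2248, 2276 → 2.

2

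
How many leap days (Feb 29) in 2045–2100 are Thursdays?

2

Leap years in 2045–2100: 13 of them.
Feb 29 weekday advances by 5 (mod 7) from one leap year to the next four years later (or differs when a century non-leap intervenes).
Leap-day weekdays: 2048:Sat 2052:Thu✓ 2056:Tue 2060:Sun 2064:Fri 2068:Wed 2072:Mon 2076:Sat 2080:Thu✓ 2084:Tue 2088:Sun 2092:Fri 2096:Wed
Thursday: 2052, 2080 → 2.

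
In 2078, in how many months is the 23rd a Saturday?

Check the 23rd of each month of 2078: Jan 23: Sun, Feb 23: Wed, Mar 23: Wed, Apr 23: Sat, May 23: Mon, Jun 23: Thu, Jul 23: Sat, Aug 23: Tue, Sep 23: Fri, Oct 23: Sun, Nov 23: Wed, Dec 23: Fri.
Saturday occurs in April, July — 2 months.

2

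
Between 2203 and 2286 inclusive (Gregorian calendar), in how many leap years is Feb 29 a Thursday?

3

Leap years in 2203–2286: 21 of them.
Feb 29 weekday advances by 5 (mod 7) from one leap year to the next four years later (or differs when a century non-leap intervenes).
Leap-day weekdays: 2204:Wed 2208:Mon 2212:Sat 2216:Thu✓ 2220:Tue 2224:Sun 2228:Fri 2232:Wed 2236:Mon 2240:Sat 2244:Thu✓ 2248:Tue 2252:Sun 2256:Fri 2260:Wed 2264:Mon 2268:Sat 2272:Thu✓ 2276:Tue 2280:Sun 2284:Fri
Thursday: 2216, 2244, 2272 → 3.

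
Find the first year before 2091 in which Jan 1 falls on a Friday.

Jan 1 advances by 2 weekdays after a leap year and by 1 after a common year.
2091: Jan 1 is Monday.
2090: Sunday
2089: Saturday
2088: Thursday (leap)
2087: Wednesday
2086: Tuesday
2085: Monday
2084: Saturday (leap)
2083: Friday
2083 begins on a Friday

2083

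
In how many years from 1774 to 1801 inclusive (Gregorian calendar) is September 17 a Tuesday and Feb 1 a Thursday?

1

Check each year's weekday for September 17 and Feb 1:
  1774: Sat/Tue  1775: Sun/Wed  1776: Tue/Thu ✓  1777: Wed/Sat  1778: Thu/Sun  1779: Fri/Mon  1780: Sun/Tue  1781: Mon/Thu  1782: Tue/Fri  1783: Wed/Sat  1784: Fri/Sun  1785: Sat/Tue  1786: Sun/Wed  1787: Mon/Thu  1788: Wed/Fri  1789: Thu/Sun  1790: Fri/Mon  1791: Sat/Tue  1792: Mon/Wed  1793: Tue/Fri  1794: Wed/Sat  1795: Thu/Sun  1796: Sat/Mon  1797: Sun/Wed  1798: Mon/Thu  1799: Tue/Fri  1800: Wed/Sat  1801: Thu/Sun
Both conditions hold in: 1776 — 1.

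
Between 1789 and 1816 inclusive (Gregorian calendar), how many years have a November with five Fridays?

November has 30 days; it has five Fridays when Friday falls among the first (month-length − 28) days — i.e. when November 1 is one of Friday/Thursday.
November 1 by year: 1789:Sun 1790:Mon 1791:Tue 1792:Thu✓ 1793:Fri✓ 1794:Sat 1795:Sun 1796:Tue 1797:Wed 1798:Thu✓ 1799:Fri✓ 1800:Sat 1801:Sun 1802:Mon 1803:Tue 1804:Thu✓ 1805:Fri✓ 1806:Sat 1807:Sun 1808:Tue 1809:Wed 1810:Thu✓ 1811:Fri✓ 1812:Sun 1813:Mon 1814:Tue 1815:Wed 1816:Fri✓
Years with five Fridays: 1792, 1793, 1798, 1799, 1804, 1805, 1810, 1811, 1816 → 9.

9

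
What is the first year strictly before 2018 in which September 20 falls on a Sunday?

From one year to the next, a fixed date's weekday advances by 1, or by 2 when a Feb 29 lies between the two dates.
2018: September 20 is Thursday.
2017: Wednesday (−1)
2016: Tuesday (−1)
2015: Sunday (−2)
September 20 falls on a Sunday in 2015.

2015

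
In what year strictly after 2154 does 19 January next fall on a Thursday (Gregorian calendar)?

2158

From one year to the next, a fixed date's weekday advances by 1, or by 2 when a Feb 29 lies between the two dates.
2154: January 19 is Saturday.
2155: Sunday (+1)
2156: Monday (+1)
2157: Wednesday (+2)
2158: Thursday (+1)
19 January falls on a Thursday in 2158.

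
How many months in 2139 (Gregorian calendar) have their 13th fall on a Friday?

3

Check the 13th of each month of 2139: Jan 13: Tue, Feb 13: Fri, Mar 13: Fri, Apr 13: Mon, May 13: Wed, Jun 13: Sat, Jul 13: Mon, Aug 13: Thu, Sep 13: Sun, Oct 13: Tue, Nov 13: Fri, Dec 13: Sun.
Friday occurs in February, March, November — 3 months.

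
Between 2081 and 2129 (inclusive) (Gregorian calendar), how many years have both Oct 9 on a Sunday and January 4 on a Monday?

Check each year's weekday for Oct 9 and January 4:
  2081: Thu/Sat  2082: Fri/Sun  2083: Sat/Mon  2084: Mon/Tue  2085: Tue/Thu  2086: Wed/Fri  2087: Thu/Sat  2088: Sat/Sun  2089: Sun/Tue  2090: Mon/Wed  2091: Tue/Thu  2092: Thu/Fri  2093: Fri/Sun  2094: Sat/Mon  …(21 more)…  2116: Fri/Sat  2117: Sat/Mon  2118: Sun/Tue  2119: Mon/Wed  2120: Wed/Thu  2121: Thu/Sat  2122: Fri/Sun  2123: Sat/Mon  2124: Mon/Tue  2125: Tue/Thu  2126: Wed/Fri  2127: Thu/Sat  2128: Sat/Sun  2129: Sun/Tue
Both conditions hold in: 2112 — 1.

1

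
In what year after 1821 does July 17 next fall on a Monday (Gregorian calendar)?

From one year to the next, a fixed date's weekday advances by 1, or by 2 when a Feb 29 lies between the two dates.
1821: July 17 is Tuesday.
1822: Wednesday (+1)
1823: Thursday (+1)
1824: Saturday (+2)
1825: Sunday (+1)
1826: Monday (+1)
July 17 falls on a Monday in 1826.

1826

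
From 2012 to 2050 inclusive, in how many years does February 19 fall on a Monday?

Track February 19's weekday year by year (advancing +1, or +2 across a Feb 29):
  2012: Sun  2013: Tue (+2)  2014: Wed (+1)  2015: Thu (+1)  2016: Fri (+1)
  2017: Sun (+2)  2018: Mon (+1) ✓  2019: Tue (+1)  2020: Wed (+1)  2021: Fri (+2)
  2022: Sat (+1)  2023: Sun (+1)  2024: Mon (+1) ✓  2025: Wed (+2)  … (11 more years) …
  2037: Thu (+2)  2038: Fri (+1)  2039: Sat (+1)  2040: Sun (+1)  2041: Tue (+2)
  2042: Wed (+1)  2043: Thu (+1)  2044: Fri (+1)  2045: Sun (+2)  2046: Mon (+1) ✓
  2047: Tue (+1)  2048: Wed (+1)  2049: Fri (+2)  2050: Sat (+1)
Monday years: 2018, 2024, 2029, 2035, 2046 — 5 in total.

5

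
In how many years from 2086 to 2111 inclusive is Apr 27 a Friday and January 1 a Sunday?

Check each year's weekday for Apr 27 and January 1:
  2086: Sat/Tue  2087: Sun/Wed  2088: Tue/Thu  2089: Wed/Sat  2090: Thu/Sun  2091: Fri/Mon  2092: Sun/Tue  2093: Mon/Thu  2094: Tue/Fri  2095: Wed/Sat  2096: Fri/Sun ✓  2097: Sat/Tue  2098: Sun/Wed  2099: Mon/Thu  2100: Tue/Fri  2101: Wed/Sat  2102: Thu/Sun  2103: Fri/Mon  2104: Sun/Tue  2105: Mon/Thu  2106: Tue/Fri  2107: Wed/Sat  2108: Fri/Sun ✓  2109: Sat/Tue  2110: Sun/Wed  2111: Mon/Thu
Both conditions hold in: 2096, 2108 — 2.

2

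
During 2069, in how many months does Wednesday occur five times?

A month of length L has five Wednesdays iff its first Wednesday is on day ≤ L−28 (so day 1–3 in a 31-day month, 1–2 in a 30-day month, day 1 in a leap February).
Checking each month of 2069: Jan starts Tue (31d) ✓; Feb starts Fri (28d); Mar starts Fri (31d); Apr starts Mon (30d); May starts Wed (31d) ✓; Jun starts Sat (30d); Jul starts Mon (31d) ✓; Aug starts Thu (31d); Sep starts Sun (30d); Oct starts Tue (31d) ✓; Nov starts Fri (30d); Dec starts Sun (31d).
Five-Wednesday months: January, May, July, October → 4.

4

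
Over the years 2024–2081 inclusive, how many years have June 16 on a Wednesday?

8

Track June 16's weekday year by year (advancing +1, or +2 across a Feb 29):
  2024: Sun  2025: Mon (+1)  2026: Tue (+1)  2027: Wed (+1) ✓  2028: Fri (+2)
  2029: Sat (+1)  2030: Sun (+1)  2031: Mon (+1)  2032: Wed (+2) ✓  2033: Thu (+1)
  2034: Fri (+1)  2035: Sat (+1)  2036: Mon (+2)  2037: Tue (+1)  … (30 more years) …
  2068: Sat (+2)  2069: Sun (+1)  2070: Mon (+1)  2071: Tue (+1)  2072: Thu (+2)
  2073: Fri (+1)  2074: Sat (+1)  2075: Sun (+1)  2076: Tue (+2)  2077: Wed (+1) ✓
  2078: Thu (+1)  2079: Fri (+1)  2080: Sun (+2)  2081: Mon (+1)
Wednesday years: 2027, 2032, 2038, 2049, 2055, 2060, 2066, 2077 — 8 in total.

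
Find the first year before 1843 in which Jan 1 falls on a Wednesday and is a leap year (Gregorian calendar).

Jan 1 advances by 2 weekdays after a leap year and by 1 after a common year.
1843: Jan 1 is Sunday.
1842: Saturday
1841: Friday
1840: Wednesday (leap)
1840 begins on a Wednesday and is a leap year.

1840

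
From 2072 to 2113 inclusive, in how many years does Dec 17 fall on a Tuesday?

5

Track Dec 17's weekday year by year (advancing +1, or +2 across a Feb 29):
  2072: Sat  2073: Sun (+1)  2074: Mon (+1)  2075: Tue (+1) ✓  2076: Thu (+2)
  2077: Fri (+1)  2078: Sat (+1)  2079: Sun (+1)  2080: Tue (+2) ✓  2081: Wed (+1)
  2082: Thu (+1)  2083: Fri (+1)  2084: Sun (+2)  2085: Mon (+1)  … (14 more years) …
  2100: Fri (+1)  2101: Sat (+1)  2102: Sun (+1)  2103: Mon (+1)  2104: Wed (+2)
  2105: Thu (+1)  2106: Fri (+1)  2107: Sat (+1)  2108: Mon (+2)  2109: Tue (+1) ✓
  2110: Wed (+1)  2111: Thu (+1)  2112: Sat (+2)  2113: Sun (+1)
Tuesday years: 2075, 2080, 2086, 2097, 2109 — 5 in total.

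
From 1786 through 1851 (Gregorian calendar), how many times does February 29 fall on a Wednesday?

3

Leap years in 1786–1851: 15 of them.
Feb 29 weekday advances by 5 (mod 7) from one leap year to the next four years later (or differs when a century non-leap intervenes).
Leap-day weekdays: 1788:Fri 1792:Wed✓ 1796:Mon 1804:Wed✓ 1808:Mon 1812:Sat 1816:Thu 1820:Tue 1824:Sun 1828:Fri 1832:Wed✓ 1836:Mon 1840:Sat 1844:Thu 1848:Tue
Wednesday: 1792, 1804, 1832 → 3.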